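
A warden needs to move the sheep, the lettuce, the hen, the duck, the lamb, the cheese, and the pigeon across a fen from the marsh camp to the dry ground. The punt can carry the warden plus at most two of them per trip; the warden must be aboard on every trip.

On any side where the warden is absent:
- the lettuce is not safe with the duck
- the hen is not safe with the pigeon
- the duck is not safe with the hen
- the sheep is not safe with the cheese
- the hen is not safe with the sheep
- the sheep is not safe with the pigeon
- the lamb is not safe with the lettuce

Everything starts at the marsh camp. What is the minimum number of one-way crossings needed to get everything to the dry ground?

Whatever the first load, the items left behind include a forbidden pair without the warden. No opening move is safe, so no plan exists.

impossible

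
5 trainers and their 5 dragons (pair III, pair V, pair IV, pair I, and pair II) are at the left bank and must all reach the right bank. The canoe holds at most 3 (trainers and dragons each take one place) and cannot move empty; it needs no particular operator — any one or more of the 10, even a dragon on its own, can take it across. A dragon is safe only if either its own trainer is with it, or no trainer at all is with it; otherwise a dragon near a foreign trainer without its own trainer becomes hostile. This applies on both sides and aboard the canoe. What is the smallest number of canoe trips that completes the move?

Counting alone: each trip to the right bank takes at most 3 across and each return brings at least 1 back, so after t trips out (and t−1 returns) at most 3t − (t−1) of the 10 are across; that first reaches 10 at t = 5, so at least 9 crossings are needed.
The safety rule pushes this higher. Following every safe sequence of crossings, the most of the 10 that can be at the right bank as the canoe arrives there on crossing 9 is 9 — never all 10.
So no plan with fewer than 11 crossings exists, and this one achieves 11:
1. dragon III and trainer III cross → the right bank.
2. trainer III crosses ← the left bank.
3. dragon I, dragon IV, and dragon V cross → the right bank.
4. dragon III crosses ← the left bank.
5. trainer I, trainer IV, and trainer V cross → the right bank.
6. dragon V and trainer V cross ← the left bank.
7. trainer II, trainer III, and trainer V cross → the right bank.
8. dragon IV crosses ← the left bank.
9. dragon III and dragon V cross → the right bank.
10. dragon III crosses ← the left bank.
11. dragon II, dragon III, and dragon IV cross → the right bank.

11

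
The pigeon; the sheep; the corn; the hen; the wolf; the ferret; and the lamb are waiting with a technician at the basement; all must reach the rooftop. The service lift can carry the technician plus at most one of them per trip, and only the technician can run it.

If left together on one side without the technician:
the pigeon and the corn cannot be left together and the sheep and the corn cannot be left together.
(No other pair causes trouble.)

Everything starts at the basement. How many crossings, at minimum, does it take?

15

Counting alone: the technician can take at most 1 across per trip to the rooftop, so moving all 7 needs at least 7 loaded trips out, with a return between consecutive ones — at least 13 crossings.
The safety rule pushes this higher. Following every safe sequence of crossings, the most of the 7 that can be at the rooftop as the service lift arrives there on crossing 13 is 6 — never all 7.
So no plan with fewer than 15 crossings exists, and this one achieves 15:
1. Technician goes to the rooftop with the corn.
2. Technician goes back to the basement alone.
3. Technician goes to the rooftop with the pigeon.
4. Technician goes back to the basement with the corn.
5. Technician goes to the rooftop with the sheep.
6. Technician goes back to the basement alone.
7. Technician goes to the rooftop with the hen.
8. Technician goes back to the basement alone.
9. Technician goes to the rooftop with the wolf.
10. Technician goes back to the basement alone.
11. Technician goes to the rooftop with the ferret.
12. Technician goes back to the basement alone.
13. Technician goes to the rooftop with the lamb.
14. Technician goes back to the basement alone.
15. Technician goes to the rooftop with the corn.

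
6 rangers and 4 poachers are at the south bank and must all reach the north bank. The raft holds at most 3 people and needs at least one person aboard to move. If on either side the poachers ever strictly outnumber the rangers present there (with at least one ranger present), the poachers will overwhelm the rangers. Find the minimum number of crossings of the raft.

9

Counting alone: each trip to the north bank takes at most 3 across and each return brings at least 1 back, so after t trips out (and t−1 returns) at most 3t − (t−1) of the 10 are across; that first reaches 10 at t = 5, so at least 9 crossings are needed.
The plan below uses exactly 9 crossings, so it is optimal:
1. 2 poachers → the north bank.  (the south bank: 6R 2P; the north bank: 0R 2P)
2. 1 poacher ← the south bank.  (the south bank: 6R 3P; the north bank: 0R 1P)
3. 3 poachers → the north bank.  (the south bank: 6R 0P; the north bank: 0R 4P)
4. 1 poacher ← the south bank.  (the south bank: 6R 1P; the north bank: 0R 3P)
5. 3 rangers → the north bank.  (the south bank: 3R 1P; the north bank: 3R 3P)
6. 1 poacher ← the south bank.  (the south bank: 3R 2P; the north bank: 3R 2P)
7. 1 ranger and 2 poachers → the north bank.  (the south bank: 2R 0P; the north bank: 4R 4P)
8. 1 poacher ← the south bank.  (the south bank: 2R 1P; the north bank: 4R 3P)
9. 2 rangers and 1 poacher → the north bank.  (the south bank: 0R 0P; the north bank: 6R 4P)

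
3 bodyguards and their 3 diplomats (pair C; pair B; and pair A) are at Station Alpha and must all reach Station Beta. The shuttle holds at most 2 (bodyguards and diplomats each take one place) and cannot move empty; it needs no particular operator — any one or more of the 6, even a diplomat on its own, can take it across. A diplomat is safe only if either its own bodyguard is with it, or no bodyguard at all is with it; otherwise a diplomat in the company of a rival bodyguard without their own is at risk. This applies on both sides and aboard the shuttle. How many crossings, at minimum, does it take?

11

Counting alone: each trip to Station Beta takes at most 2 across and each return brings at least 1 back, so after t trips out (and t−1 returns) at most 2t − (t−1) of the 6 are across; that first reaches 6 at t = 5, so at least 9 crossings are needed.
The safety rule pushes this higher. Following every safe sequence of crossings, the most of the 6 that can be at Station Beta as the shuttle arrives there on crossing 9 is 5 — never all 6.
So no plan with fewer than 11 crossings exists, and this one achieves 11:
1. bodyguard C and diplomat C cross → Station Beta.
2. bodyguard C crosses ← Station Alpha.
3. diplomat A and diplomat B cross → Station Beta.
4. diplomat C crosses ← Station Alpha.
5. bodyguard A and bodyguard B cross → Station Beta.
6. bodyguard B and diplomat B cross ← Station Alpha.
7. bodyguard B and bodyguard C cross → Station Beta.
8. diplomat A crosses ← Station Alpha.
9. diplomat B and diplomat C cross → Station Beta.
10. bodyguard A crosses ← Station Alpha.
11. bodyguard A and diplomat A cross → Station Beta.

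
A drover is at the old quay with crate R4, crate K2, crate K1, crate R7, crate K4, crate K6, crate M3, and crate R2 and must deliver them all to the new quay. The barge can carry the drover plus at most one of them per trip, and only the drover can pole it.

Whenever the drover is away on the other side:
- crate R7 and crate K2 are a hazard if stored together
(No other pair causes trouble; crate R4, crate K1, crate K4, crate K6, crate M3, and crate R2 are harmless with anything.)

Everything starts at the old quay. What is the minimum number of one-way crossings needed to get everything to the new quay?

Counting alone: the drover can take at most 1 across per trip to the new quay, so moving all 8 needs at least 8 loaded trips out, with a return between consecutive ones — at least 15 crossings.
The plan below uses exactly 15 crossings, so it is optimal:
1. Drover goes to the new quay with crate K2.
2. Drover goes back to the old quay alone.
3. Drover goes to the new quay with crate R4.
4. Drover goes back to the old quay alone.
5. Drover goes to the new quay with crate K1.
6. Drover goes back to the old quay alone.
7. Drover goes to the new quay with crate K4.
8. Drover goes back to the old quay alone.
9. Drover goes to the new quay with crate K6.
10. Drover goes back to the old quay alone.
11. Drover goes to the new quay with crate M3.
12. Drover goes back to the old quay alone.
13. Drover goes to the new quay with crate R2.
14. Drover goes back to the old quay alone.
15. Drover goes to the new quay with crate R7.

15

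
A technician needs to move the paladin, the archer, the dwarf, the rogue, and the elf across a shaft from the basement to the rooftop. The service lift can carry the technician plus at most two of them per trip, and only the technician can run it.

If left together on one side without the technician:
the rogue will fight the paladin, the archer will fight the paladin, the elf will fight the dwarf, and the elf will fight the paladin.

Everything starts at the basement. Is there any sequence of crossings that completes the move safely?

Yes

1. Technician goes to the rooftop with the dwarf and the paladin.  [the basement: the archer, the elf, the rogue | the rooftop: the dwarf, the paladin]
2. Technician goes back to the basement alone.  [the basement: the archer, the elf, the rogue | the rooftop: the dwarf, the paladin]
3. Technician goes to the rooftop with the archer and the rogue.  [the basement: the elf | the rooftop: the archer, the dwarf, the paladin, the rogue]
4. Technician goes back to the basement with the paladin.  [the basement: the elf, the paladin | the rooftop: the archer, the dwarf, the rogue]
5. Technician goes to the rooftop with the elf and the paladin.  [the basement: — | the rooftop: the archer, the dwarf, the elf, the paladin, the rogue]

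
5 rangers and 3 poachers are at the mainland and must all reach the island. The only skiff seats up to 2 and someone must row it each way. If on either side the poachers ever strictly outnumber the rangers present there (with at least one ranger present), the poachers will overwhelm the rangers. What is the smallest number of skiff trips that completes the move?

Counting alone: each trip to the island takes at most 2 across and each return brings at least 1 back, so after t trips out (and t−1 returns) at most 2t − (t−1) of the 8 are across; that first reaches 8 at t = 7, so at least 13 crossings are needed.
The plan below uses exactly 13 crossings, so it is optimal:
1. 2 poachers → the island.  (the mainland: 5R 1P; the island: 0R 2P)
2. 1 poacher ← the mainland.  (the mainland: 5R 2P; the island: 0R 1P)
3. 2 poachers → the island.  (the mainland: 5R 0P; the island: 0R 3P)
4. 1 poacher ← the mainland.  (the mainland: 5R 1P; the island: 0R 2P)
5. 2 rangers → the island.  (the mainland: 3R 1P; the island: 2R 2P)
6. 1 poacher ← the mainland.  (the mainland: 3R 2P; the island: 2R 1P)
7. 1 ranger and 1 poacher → the island.  (the mainland: 2R 1P; the island: 3R 2P)
8. 1 poacher ← the mainland.  (the mainland: 2R 2P; the island: 3R 1P)
9. 2 poachers → the island.  (the mainland: 2R 0P; the island: 3R 3P)
10. 1 poacher ← the mainland.  (the mainland: 2R 1P; the island: 3R 2P)
11. 1 ranger and 1 poacher → the island.  (the mainland: 1R 0P; the island: 4R 3P)
12. 1 poacher ← the mainland.  (the mainland: 1R 1P; the island: 4R 2P)
13. 1 ranger and 1 poacher → the island.  (the mainland: 0R 0P; the island: 5R 3P)

13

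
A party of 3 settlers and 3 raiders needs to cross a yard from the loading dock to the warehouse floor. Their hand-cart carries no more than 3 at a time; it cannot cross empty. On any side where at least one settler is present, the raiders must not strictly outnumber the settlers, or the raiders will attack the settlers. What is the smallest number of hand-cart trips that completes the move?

Counting alone: each trip to the warehouse floor takes at most 3 across and each return brings at least 1 back, so after t trips out (and t−1 returns) at most 3t − (t−1) of the 6 are across; that first reaches 6 at t = 3, so at least 5 crossings are needed.
The plan below uses exactly 5 crossings, so it is optimal:
1. 2 raiders → the warehouse floor.  (the loading dock: 3S 1R; the warehouse floor: 0S 2R)
2. 1 raider ← the loading dock.  (the loading dock: 3S 2R; the warehouse floor: 0S 1R)
3. 3 settlers → the warehouse floor.  (the loading dock: 0S 2R; the warehouse floor: 3S 1R)
4. 1 raider ← the loading dock.  (the loading dock: 0S 3R; the warehouse floor: 3S 0R)
5. 3 raiders → the warehouse floor.  (the loading dock: 0S 0R; the warehouse floor: 3S 3R)

5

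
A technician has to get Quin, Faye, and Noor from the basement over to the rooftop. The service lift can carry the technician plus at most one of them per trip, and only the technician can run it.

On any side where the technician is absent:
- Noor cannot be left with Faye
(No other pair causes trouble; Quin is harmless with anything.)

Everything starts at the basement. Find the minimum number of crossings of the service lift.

5

Counting alone: the technician can take at most 1 across per trip to the rooftop, so moving all 3 needs at least 3 loaded trips out, with a return between consecutive ones — at least 5 crossings.
The plan below uses exactly 5 crossings, so it is optimal:
1. Technician goes to the rooftop with Faye.  [the basement: Noor, Quin | the rooftop: Faye]
2. Technician goes back to the basement alone.  [the basement: Noor, Quin | the rooftop: Faye]
3. Technician goes to the rooftop with Quin.  [the basement: Noor | the rooftop: Faye, Quin]
4. Technician goes back to the basement alone.  [the basement: Noor | the rooftop: Faye, Quin]
5. Technician goes to the rooftop with Noor.  [the basement: — | the rooftop: Faye, Noor, Quin]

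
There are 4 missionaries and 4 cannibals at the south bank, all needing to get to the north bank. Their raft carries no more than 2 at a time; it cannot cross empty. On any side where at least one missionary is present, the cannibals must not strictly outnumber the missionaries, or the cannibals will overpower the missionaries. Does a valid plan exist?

Following every safe sequence of crossings from the start, the most of the 8 that can be at the north bank as the raft arrives there on crossings 1, 3, 5 is 2, 3, 4 respectively; the best ever achieved is 4 of 8.
From crossing 7 on, no configuration arises that was not already reachable earlier: only 11 distinct safe configurations (who is on which side, and where the raft is) can ever be reached, none of them has everyone across, and every continuation just revisits them. They are: 0 missionaries + 0 cannibals across (raft back at the start); 0 missionaries + 1 cannibal across (raft there); 0 missionaries + 1 cannibal across (raft back at the start); 0 missionaries + 2 cannibals across (raft there); 0 missionaries + 2 cannibals across (raft back at the start); 0 missionaries + 3 cannibals across (raft there); 0 missionaries + 3 cannibals across (raft back at the start); 0 missionaries + 4 cannibals across (raft there); 1 missionary + 1 cannibal across (raft there); 1 missionary + 1 cannibal across (raft back at the start); 2 missionaries + 2 cannibals across (raft there). So no valid plan exists.

No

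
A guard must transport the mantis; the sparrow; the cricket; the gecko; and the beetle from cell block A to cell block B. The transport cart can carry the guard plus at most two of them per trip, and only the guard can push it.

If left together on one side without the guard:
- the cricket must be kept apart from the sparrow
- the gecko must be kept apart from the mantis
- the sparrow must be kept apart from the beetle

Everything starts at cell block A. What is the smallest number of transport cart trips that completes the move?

Counting alone: the guard can take at most 2 across per trip to cell block B, so moving all 5 needs at least 3 loaded trips out, with a return between consecutive ones — at least 5 crossings.
The plan below uses exactly 5 crossings, so it is optimal:
1. Guard goes to cell block B with the mantis and the sparrow.  [cell block A: the beetle, the cricket, the gecko | cell block B: the mantis, the sparrow]
2. Guard goes back to cell block A alone.  [cell block A: the beetle, the cricket, the gecko | cell block B: the mantis, the sparrow]
3. Guard goes to cell block B with the beetle and the cricket.  [cell block A: the gecko | cell block B: the beetle, the cricket, the mantis, the sparrow]
4. Guard goes back to cell block A with the sparrow.  [cell block A: the gecko, the sparrow | cell block B: the beetle, the cricket, the mantis]
5. Guard goes to cell block B with the gecko and the sparrow.  [cell block A: — | cell block B: the beetle, the cricket, the gecko, the mantis, the sparrow]

5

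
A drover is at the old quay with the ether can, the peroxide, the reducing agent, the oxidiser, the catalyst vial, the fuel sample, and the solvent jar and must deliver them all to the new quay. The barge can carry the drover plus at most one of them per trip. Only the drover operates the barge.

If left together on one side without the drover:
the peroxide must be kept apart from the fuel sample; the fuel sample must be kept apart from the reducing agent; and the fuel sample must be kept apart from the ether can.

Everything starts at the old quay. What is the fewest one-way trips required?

Following every safe sequence of crossings from the start, the most of the 7 that can be at the new quay as the barge arrives there on crossings 1, 3, 5, 7, 9 is 1, 2, 3, 4, 5 respectively; the best ever achieved is 5 of 7.
From crossing 11 on, no configuration arises that was not already reachable earlier: only 72 distinct safe configurations (who is on which side, and where the barge is) can ever be reached, none of them has everyone across, and every continuation just revisits them. So no valid plan exists.

impossible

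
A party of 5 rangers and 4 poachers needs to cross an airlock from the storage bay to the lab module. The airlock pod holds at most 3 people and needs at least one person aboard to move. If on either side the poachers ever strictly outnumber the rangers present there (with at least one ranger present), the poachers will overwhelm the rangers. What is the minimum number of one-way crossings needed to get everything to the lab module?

Counting alone: each trip to the lab module takes at most 3 across and each return brings at least 1 back, so after t trips out (and t−1 returns) at most 3t − (t−1) of the 9 are across; that first reaches 9 at t = 4, so at least 7 crossings are needed.
The plan below uses exactly 7 crossings, so it is optimal:
1. 3 poachers → the lab module.  (the storage bay: 5R 1P; the lab module: 0R 3P)
2. 1 poacher ← the storage bay.  (the storage bay: 5R 2P; the lab module: 0R 2P)
3. 3 rangers → the lab module.  (the storage bay: 2R 2P; the lab module: 3R 2P)
4. 1 ranger ← the storage bay.  (the storage bay: 3R 2P; the lab module: 2R 2P)
5. 2 rangers and 1 poacher → the lab module.  (the storage bay: 1R 1P; the lab module: 4R 3P)
6. 1 ranger ← the storage bay.  (the storage bay: 2R 1P; the lab module: 3R 3P)
7. 2 rangers and 1 poacher → the lab module.  (the storage bay: 0R 0P; the lab module: 5R 4P)

7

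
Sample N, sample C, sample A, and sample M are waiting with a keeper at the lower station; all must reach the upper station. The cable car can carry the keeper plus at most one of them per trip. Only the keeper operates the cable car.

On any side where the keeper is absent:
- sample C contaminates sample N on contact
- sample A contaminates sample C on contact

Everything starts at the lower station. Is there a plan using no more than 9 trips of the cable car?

Yes — this plan uses 9 crossings (≤ 9):
1. Keeper goes to the upper station with sample C.
2. Keeper goes back to the lower station alone.
3. Keeper goes to the upper station with sample N.
4. Keeper goes back to the lower station with sample C.
5. Keeper goes to the upper station with sample A.
6. Keeper goes back to the lower station alone.
7. Keeper goes to the upper station with sample M.
8. Keeper goes back to the lower station alone.
9. Keeper goes to the upper station with sample C.

Yes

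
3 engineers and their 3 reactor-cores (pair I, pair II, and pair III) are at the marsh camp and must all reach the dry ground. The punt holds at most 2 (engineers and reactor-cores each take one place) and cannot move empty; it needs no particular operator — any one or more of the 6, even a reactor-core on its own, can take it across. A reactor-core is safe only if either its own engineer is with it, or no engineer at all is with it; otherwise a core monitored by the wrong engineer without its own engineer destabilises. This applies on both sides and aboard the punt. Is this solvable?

Yes

1. engineer I and reactor-core I cross → the dry ground.
2. engineer I crosses ← the marsh camp.
3. reactor-core II and reactor-core III cross → the dry ground.
4. reactor-core I crosses ← the marsh camp.
5. engineer II and engineer III cross → the dry ground.
6. engineer II and reactor-core II cross ← the marsh camp.
7. engineer I and engineer II cross → the dry ground.
8. reactor-core III crosses ← the marsh camp.
9. reactor-core I and reactor-core II cross → the dry ground.
10. engineer III crosses ← the marsh camp.
11. engineer III and reactor-core III cross → the dry ground.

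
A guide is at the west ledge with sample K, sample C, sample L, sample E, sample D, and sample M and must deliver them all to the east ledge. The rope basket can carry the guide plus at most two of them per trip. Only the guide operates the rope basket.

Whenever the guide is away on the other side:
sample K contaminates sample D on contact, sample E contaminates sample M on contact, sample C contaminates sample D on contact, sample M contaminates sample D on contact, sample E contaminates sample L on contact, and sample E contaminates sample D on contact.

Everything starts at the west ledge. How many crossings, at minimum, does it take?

9

Counting alone: the guide can take at most 2 across per trip to the east ledge, so moving all 6 needs at least 3 loaded trips out, with a return between consecutive ones — at least 5 crossings.
The safety rule pushes this higher. Following every safe sequence of crossings, the most of the 6 that can be at the east ledge as the rope basket arrives there on crossings 5, 7 is 4, 5 respectively — never all 6.
So no plan with fewer than 9 crossings exists, and this one achieves 9:
1. Guide goes to the east ledge with sample D and sample E.
2. Guide goes back to the west ledge with sample E.
3. Guide goes to the east ledge with sample E and sample K.
4. Guide goes back to the west ledge with sample D.
5. Guide goes to the east ledge with sample C and sample D.
6. Guide goes back to the west ledge with sample D.
7. Guide goes to the east ledge with sample L and sample M.
8. Guide goes back to the west ledge with sample E.
9. Guide goes to the east ledge with sample D and sample E.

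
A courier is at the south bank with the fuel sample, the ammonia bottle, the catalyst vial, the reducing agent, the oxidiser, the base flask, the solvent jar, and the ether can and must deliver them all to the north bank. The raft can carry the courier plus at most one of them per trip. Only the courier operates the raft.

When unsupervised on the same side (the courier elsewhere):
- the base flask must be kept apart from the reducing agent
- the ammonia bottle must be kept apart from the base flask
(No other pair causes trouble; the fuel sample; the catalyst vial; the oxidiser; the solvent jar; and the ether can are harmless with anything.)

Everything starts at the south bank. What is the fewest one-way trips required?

17

Counting alone: the courier can take at most 1 across per trip to the north bank, so moving all 8 needs at least 8 loaded trips out, with a return between consecutive ones — at least 15 crossings.
The safety rule pushes this higher. Following every safe sequence of crossings, the most of the 8 that can be at the north bank as the raft arrives there on crossing 15 is 7 — never all 8.
So no plan with fewer than 17 crossings exists, and this one achieves 17:
1. Courier goes to the north bank with the base flask.  [the south bank: the ammonia bottle, the catalyst vial, the ether can, the fuel sample, the oxidiser, the reducing agent, the solvent jar | the north bank: the base flask]
2. Courier goes back to the south bank alone.  [the south bank: the ammonia bottle, the catalyst vial, the ether can, the fuel sample, the oxidiser, the reducing agent, the solvent jar | the north bank: the base flask]
3. Courier goes to the north bank with the fuel sample.  [the south bank: the ammonia bottle, the catalyst vial, the ether can, the oxidiser, the reducing agent, the solvent jar | the north bank: the base flask, the fuel sample]
4. Courier goes back to the south bank alone.  [the south bank: the ammonia bottle, the catalyst vial, the ether can, the oxidiser, the reducing agent, the solvent jar | the north bank: the base flask, the fuel sample]
5. Courier goes to the north bank with the ammonia bottle.  [the south bank: the catalyst vial, the ether can, the oxidiser, the reducing agent, the solvent jar | the north bank: the ammonia bottle, the base flask, the fuel sample]
6. Courier goes back to the south bank with the base flask.  [the south bank: the base flask, the catalyst vial, the ether can, the oxidiser, the reducing agent, the solvent jar | the north bank: the ammonia bottle, the fuel sample]
7. Courier goes to the north bank with the reducing agent.  [the south bank: the base flask, the catalyst vial, the ether can, the oxidiser, the solvent jar | the north bank: the ammonia bottle, the fuel sample, the reducing agent]
8. Courier goes back to the south bank alone.  [the south bank: the base flask, the catalyst vial, the ether can, the oxidiser, the solvent jar | the north bank: the ammonia bottle, the fuel sample, the reducing agent]
9. Courier goes to the north bank with the catalyst vial.  [the south bank: the base flask, the ether can, the oxidiser, the solvent jar | the north bank: the ammonia bottle, the catalyst vial, the fuel sample, the reducing agent]
10. Courier goes back to the south bank alone.  [the south bank: the base flask, the ether can, the oxidiser, the solvent jar | the north bank: the ammonia bottle, the catalyst vial, the fuel sample, the reducing agent]
11. Courier goes to the north bank with the oxidiser.  [the south bank: the base flask, the ether can, the solvent jar | the north bank: the ammonia bottle, the catalyst vial, the fuel sample, the oxidiser, the reducing agent]
12. Courier goes back to the south bank alone.  [the south bank: the base flask, the ether can, the solvent jar | the north bank: the ammonia bottle, the catalyst vial, the fuel sample, the oxidiser, the reducing agent]
13. Courier goes to the north bank with the solvent jar.  [the south bank: the base flask, the ether can | the north bank: the ammonia bottle, the catalyst vial, the fuel sample, the oxidiser, the reducing agent, the solvent jar]
14. Courier goes back to the south bank alone.  [the south bank: the base flask, the ether can | the north bank: the ammonia bottle, the catalyst vial, the fuel sample, the oxidiser, the reducing agent, the solvent jar]
15. Courier goes to the north bank with the ether can.  [the south bank: the base flask | the north bank: the ammonia bottle, the catalyst vial, the ether can, the fuel sample, the oxidiser, the reducing agent, the solvent jar]
16. Courier goes back to the south bank alone.  [the south bank: the base flask | the north bank: the ammonia bottle, the catalyst vial, the ether can, the fuel sample, the oxidiser, the reducing agent, the solvent jar]
17. Courier goes to the north bank with the base flask.  [the south bank: — | the north bank: the ammonia bottle, the base flask, the catalyst vial, the ether can, the fuel sample, the oxidiser, the reducing agent, the solvent jar]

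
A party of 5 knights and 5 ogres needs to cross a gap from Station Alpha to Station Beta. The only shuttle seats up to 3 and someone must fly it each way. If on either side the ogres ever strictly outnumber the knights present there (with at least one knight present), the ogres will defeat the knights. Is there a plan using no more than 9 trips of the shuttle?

Counting alone: each trip to Station Beta takes at most 3 across and each return brings at least 1 back, so after t trips out (and t−1 returns) at most 3t − (t−1) of the 10 are across; that first reaches 10 at t = 5, so at least 9 crossings are needed.
The safety rule pushes this higher. Following every safe sequence of crossings, the most of the 10 that can be at Station Beta as the shuttle arrives there on crossing 9 is 9 — never all 10.
So the move cannot be finished within 9 crossings. (The shortest complete plan takes 11:)
1. 2 ogres → Station Beta.  (Station Alpha: 5K 3O; Station Beta: 0K 2O)
2. 1 ogre ← Station Alpha.  (Station Alpha: 5K 4O; Station Beta: 0K 1O)
3. 3 ogres → Station Beta.  (Station Alpha: 5K 1O; Station Beta: 0K 4O)
4. 1 ogre ← Station Alpha.  (Station Alpha: 5K 2O; Station Beta: 0K 3O)
5. 3 knights → Station Beta.  (Station Alpha: 2K 2O; Station Beta: 3K 3O)
6. 1 knight and 1 ogre ← Station Alpha.  (Station Alpha: 3K 3O; Station Beta: 2K 2O)
7. 3 knights → Station Beta.  (Station Alpha: 0K 3O; Station Beta: 5K 2O)
8. 1 ogre ← Station Alpha.  (Station Alpha: 0K 4O; Station Beta: 5K 1O)
9. 2 ogres → Station Beta.  (Station Alpha: 0K 2O; Station Beta: 5K 3O)
10. 1 ogre ← Station Alpha.  (Station Alpha: 0K 3O; Station Beta: 5K 2O)
11. 3 ogres → Station Beta.  (Station Alpha: 0K 0O; Station Beta: 5K 5O)

No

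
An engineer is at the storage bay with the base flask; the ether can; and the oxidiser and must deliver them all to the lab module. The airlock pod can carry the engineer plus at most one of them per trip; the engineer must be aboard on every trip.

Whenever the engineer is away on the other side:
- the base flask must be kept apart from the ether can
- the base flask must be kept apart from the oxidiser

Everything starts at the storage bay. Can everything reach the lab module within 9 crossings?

Yes — this plan uses 7 crossings (≤ 9):
1. Engineer goes to the lab module with the base flask.  [the storage bay: the ether can, the oxidiser | the lab module: the base flask]
2. Engineer goes back to the storage bay alone.  [the storage bay: the ether can, the oxidiser | the lab module: the base flask]
3. Engineer goes to the lab module with the ether can.  [the storage bay: the oxidiser | the lab module: the base flask, the ether can]
4. Engineer goes back to the storage bay with the base flask.  [the storage bay: the base flask, the oxidiser | the lab module: the ether can]
5. Engineer goes to the lab module with the oxidiser.  [the storage bay: the base flask | the lab module: the ether can, the oxidiser]
6. Engineer goes back to the storage bay alone.  [the storage bay: the base flask | the lab module: the ether can, the oxidiser]
7. Engineer goes to the lab module with the base flask.  [the storage bay: — | the lab module: the base flask, the ether can, the oxidiser]

Yes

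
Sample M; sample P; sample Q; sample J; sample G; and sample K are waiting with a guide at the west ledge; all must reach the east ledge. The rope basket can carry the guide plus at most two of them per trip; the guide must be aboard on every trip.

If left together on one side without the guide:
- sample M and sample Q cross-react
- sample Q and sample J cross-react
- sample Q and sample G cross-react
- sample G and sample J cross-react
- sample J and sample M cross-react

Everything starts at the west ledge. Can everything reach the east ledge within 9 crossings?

Yes — this plan uses 9 crossings (≤ 9):
1. Guide goes to the east ledge with sample J and sample Q.  [the west ledge: sample G, sample K, sample M, sample P | the east ledge: sample J, sample Q]
2. Guide goes back to the west ledge with sample Q.  [the west ledge: sample G, sample K, sample M, sample P, sample Q | the east ledge: sample J]
3. Guide goes to the east ledge with sample G and sample M.  [the west ledge: sample K, sample P, sample Q | the east ledge: sample G, sample J, sample M]
4. Guide goes back to the west ledge with sample J.  [the west ledge: sample J, sample K, sample P, sample Q | the east ledge: sample G, sample M]
5. Guide goes to the east ledge with sample P and sample Q.  [the west ledge: sample J, sample K | the east ledge: sample G, sample M, sample P, sample Q]
6. Guide goes back to the west ledge with sample Q.  [the west ledge: sample J, sample K, sample Q | the east ledge: sample G, sample M, sample P]
7. Guide goes to the east ledge with sample K and sample Q.  [the west ledge: sample J | the east ledge: sample G, sample K, sample M, sample P, sample Q]
8. Guide goes back to the west ledge with sample Q.  [the west ledge: sample J, sample Q | the east ledge: sample G, sample K, sample M, sample P]
9. Guide goes to the east ledge with sample J and sample Q.  [the west ledge: — | the east ledge: sample G, sample J, sample K, sample M, sample P, sample Q]

Yes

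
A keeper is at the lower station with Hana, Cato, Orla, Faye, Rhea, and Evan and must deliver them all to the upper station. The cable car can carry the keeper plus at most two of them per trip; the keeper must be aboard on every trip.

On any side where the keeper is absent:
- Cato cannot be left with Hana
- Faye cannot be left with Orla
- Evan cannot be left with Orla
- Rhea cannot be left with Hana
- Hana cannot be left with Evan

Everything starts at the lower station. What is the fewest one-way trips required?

Counting alone: the keeper can take at most 2 across per trip to the upper station, so moving all 6 needs at least 3 loaded trips out, with a return between consecutive ones — at least 5 crossings.
The safety rule pushes this higher. Following every safe sequence of crossings, the most of the 6 that can be at the upper station as the cable car arrives there on crossing 5 is 5 — never all 6.
So no plan with fewer than 7 crossings exists, and this one achieves 7:
1. Keeper goes to the upper station with Hana and Orla.
2. Keeper goes back to the lower station alone.
3. Keeper goes to the upper station with Cato and Faye.
4. Keeper goes back to the lower station with Hana and Orla.
5. Keeper goes to the upper station with Evan and Rhea.
6. Keeper goes back to the lower station alone.
7. Keeper goes to the upper station with Hana and Orla.

7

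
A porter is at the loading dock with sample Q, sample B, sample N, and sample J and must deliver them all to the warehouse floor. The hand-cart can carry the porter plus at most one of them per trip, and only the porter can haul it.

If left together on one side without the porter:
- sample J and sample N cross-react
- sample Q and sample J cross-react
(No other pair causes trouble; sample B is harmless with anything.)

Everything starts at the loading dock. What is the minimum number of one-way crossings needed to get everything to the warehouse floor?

Counting alone: the porter can take at most 1 across per trip to the warehouse floor, so moving all 4 needs at least 4 loaded trips out, with a return between consecutive ones — at least 7 crossings.
The safety rule pushes this higher. Following every safe sequence of crossings, the most of the 4 that can be at the warehouse floor as the hand-cart arrives there on crossing 7 is 3 — never all 4.
So no plan with fewer than 9 crossings exists, and this one achieves 9:
1. Porter goes to the warehouse floor with sample J.  [the loading dock: sample B, sample N, sample Q | the warehouse floor: sample J]
2. Porter goes back to the loading dock alone.  [the loading dock: sample B, sample N, sample Q | the warehouse floor: sample J]
3. Porter goes to the warehouse floor with sample Q.  [the loading dock: sample B, sample N | the warehouse floor: sample J, sample Q]
4. Porter goes back to the loading dock with sample J.  [the loading dock: sample B, sample J, sample N | the warehouse floor: sample Q]
5. Porter goes to the warehouse floor with sample N.  [the loading dock: sample B, sample J | the warehouse floor: sample N, sample Q]
6. Porter goes back to the loading dock alone.  [the loading dock: sample B, sample J | the warehouse floor: sample N, sample Q]
7. Porter goes to the warehouse floor with sample B.  [the loading dock: sample J | the warehouse floor: sample B, sample N, sample Q]
8. Porter goes back to the loading dock alone.  [the loading dock: sample J | the warehouse floor: sample B, sample N, sample Q]
9. Porter goes to the warehouse floor with sample J.  [the loading dock: — | the warehouse floor: sample B, sample J, sample N, sample Q]

9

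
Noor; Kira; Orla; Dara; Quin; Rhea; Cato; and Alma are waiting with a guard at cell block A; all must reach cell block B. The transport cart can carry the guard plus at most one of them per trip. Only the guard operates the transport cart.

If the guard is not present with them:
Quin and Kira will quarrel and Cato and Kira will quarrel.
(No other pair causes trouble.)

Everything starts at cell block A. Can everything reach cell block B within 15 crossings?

No

Counting alone: the guard can take at most 1 across per trip to cell block B, so moving all 8 needs at least 8 loaded trips out, with a return between consecutive ones — at least 15 crossings.
The safety rule pushes this higher. Following every safe sequence of crossings, the most of the 8 that can be at cell block B as the transport cart arrives there on crossing 15 is 7 — never all 8.
So the move cannot be finished within 15 crossings. (The shortest complete plan takes 17:)
1. Guard goes to cell block B with Kira.  [cell block A: Alma, Cato, Dara, Noor, Orla, Quin, Rhea | cell block B: Kira]
2. Guard goes back to cell block A alone.  [cell block A: Alma, Cato, Dara, Noor, Orla, Quin, Rhea | cell block B: Kira]
3. Guard goes to cell block B with Noor.  [cell block A: Alma, Cato, Dara, Orla, Quin, Rhea | cell block B: Kira, Noor]
4. Guard goes back to cell block A alone.  [cell block A: Alma, Cato, Dara, Orla, Quin, Rhea | cell block B: Kira, Noor]
5. Guard goes to cell block B with Orla.  [cell block A: Alma, Cato, Dara, Quin, Rhea | cell block B: Kira, Noor, Orla]
6. Guard goes back to cell block A alone.  [cell block A: Alma, Cato, Dara, Quin, Rhea | cell block B: Kira, Noor, Orla]
7. Guard goes to cell block B with Dara.  [cell block A: Alma, Cato, Quin, Rhea | cell block B: Dara, Kira, Noor, Orla]
8. Guard goes back to cell block A alone.  [cell block A: Alma, Cato, Quin, Rhea | cell block B: Dara, Kira, Noor, Orla]
9. Guard goes to cell block B with Quin.  [cell block A: Alma, Cato, Rhea | cell block B: Dara, Kira, Noor, Orla, Quin]
10. Guard goes back to cell block A with Kira.  [cell block A: Alma, Cato, Kira, Rhea | cell block B: Dara, Noor, Orla, Quin]
11. Guard goes to cell block B with Cato.  [cell block A: Alma, Kira, Rhea | cell block B: Cato, Dara, Noor, Orla, Quin]
12. Guard goes back to cell block A alone.  [cell block A: Alma, Kira, Rhea | cell block B: Cato, Dara, Noor, Orla, Quin]
13. Guard goes to cell block B with Rhea.  [cell block A: Alma, Kira | cell block B: Cato, Dara, Noor, Orla, Quin, Rhea]
14. Guard goes back to cell block A alone.  [cell block A: Alma, Kira | cell block B: Cato, Dara, Noor, Orla, Quin, Rhea]
15. Guard goes to cell block B with Alma.  [cell block A: Kira | cell block B: Alma, Cato, Dara, Noor, Orla, Quin, Rhea]
16. Guard goes back to cell block A alone.  [cell block A: Kira | cell block B: Alma, Cato, Dara, Noor, Orla, Quin, Rhea]
17. Guard goes to cell block B with Kira.  [cell block A: — | cell block B: Alma, Cato, Dara, Kira, Noor, Orla, Quin, Rhea]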